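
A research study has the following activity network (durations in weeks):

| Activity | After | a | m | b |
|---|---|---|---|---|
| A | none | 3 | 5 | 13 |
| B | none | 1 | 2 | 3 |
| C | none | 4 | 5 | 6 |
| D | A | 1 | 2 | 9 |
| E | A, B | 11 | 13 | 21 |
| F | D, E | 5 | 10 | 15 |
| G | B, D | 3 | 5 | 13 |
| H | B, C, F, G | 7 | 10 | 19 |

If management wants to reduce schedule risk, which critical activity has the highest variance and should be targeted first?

H

te_A = (3 + 4·5 + 13)/6 = 36/6 = 6; σ²_A = ((13−3)/6)² = 2.778
te_B = (1 + 4·2 + 3)/6 = 12/6 = 2; σ²_B = ((3−1)/6)² = 0.111
te_C = (4 + 4·5 + 6)/6 = 30/6 = 5; σ²_C = ((6−4)/6)² = 0.111
te_D = (1 + 4·2 + 9)/6 = 18/6 = 3; σ²_D = ((9−1)/6)² = 1.778
te_E = (11 + 4·13 + 21)/6 = 84/6 = 14; σ²_E = ((21−11)/6)² = 2.778
te_F = (5 + 4·10 + 15)/6 = 60/6 = 10; σ²_F = ((15−5)/6)² = 2.778
te_G = (3 + 4·5 + 13)/6 = 36/6 = 6; σ²_G = ((13−3)/6)² = 2.778
te_H = (7 + 4·10 + 19)/6 = 66/6 = 11; σ²_H = ((19−7)/6)² = 4.000

Forward pass:
ES_A = 0; EF_A = 6
ES_B = 0; EF_B = 2
ES_C = 0; EF_C = 5
ES_D = 6; EF_D = 6+3 = 9
ES_E = max(EF_A=6, EF_B=2) = 6; EF_E = 6+14 = 20
ES_F = max(EF_D=9, EF_E=20) = 20; EF_F = 20+10 = 30
ES_G = max(EF_B=2, EF_D=9) = 9; EF_G = 9+6 = 15
ES_H = max(EF_B=2, EF_C=5, EF_F=30, EF_G=15) = 30; EF_H = 30+11 = 41
Expected project duration μ = 41 weeks. Critical path: A → E → F → H.

Variances on critical path: σ²_A=2.778, σ²_E=2.778, σ²_F=2.778, σ²_H=4.000.
Largest is σ²_H = 4.000.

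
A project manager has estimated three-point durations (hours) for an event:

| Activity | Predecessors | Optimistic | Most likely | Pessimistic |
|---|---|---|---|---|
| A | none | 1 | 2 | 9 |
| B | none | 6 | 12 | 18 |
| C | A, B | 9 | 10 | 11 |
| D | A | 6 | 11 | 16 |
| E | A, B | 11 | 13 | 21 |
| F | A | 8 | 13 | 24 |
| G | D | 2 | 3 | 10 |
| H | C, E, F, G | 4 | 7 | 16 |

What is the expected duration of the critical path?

34 hours

te_A = (1 + 4·2 + 9)/6 = 18/6 = 3
te_B = (6 + 4·12 + 18)/6 = 72/6 = 12
te_C = (9 + 4·10 + 11)/6 = 60/6 = 10
te_D = (6 + 4·11 + 16)/6 = 66/6 = 11
te_E = (11 + 4·13 + 21)/6 = 84/6 = 14
te_F = (8 + 4·13 + 24)/6 = 84/6 = 14
te_G = (2 + 4·3 + 10)/6 = 24/6 = 4
te_H = (4 + 4·7 + 16)/6 = 48/6 = 8

Forward pass:
ES_A = 0; EF_A = 3
ES_B = 0; EF_B = 12
ES_C = max(EF_A=3, EF_B=12) = 12; EF_C = 12+10 = 22
ES_D = 3; EF_D = 3+11 = 14
ES_E = max(EF_A=3, EF_B=12) = 12; EF_E = 12+14 = 26
ES_F = 3; EF_F = 3+14 = 17
ES_G = 14; EF_G = 14+4 = 18
ES_H = max(EF_C=22, EF_E=26, EF_F=17, EF_G=18) = 26; EF_H = 26+8 = 34
Expected project duration μ = 34 hours. Critical path: B → E → H.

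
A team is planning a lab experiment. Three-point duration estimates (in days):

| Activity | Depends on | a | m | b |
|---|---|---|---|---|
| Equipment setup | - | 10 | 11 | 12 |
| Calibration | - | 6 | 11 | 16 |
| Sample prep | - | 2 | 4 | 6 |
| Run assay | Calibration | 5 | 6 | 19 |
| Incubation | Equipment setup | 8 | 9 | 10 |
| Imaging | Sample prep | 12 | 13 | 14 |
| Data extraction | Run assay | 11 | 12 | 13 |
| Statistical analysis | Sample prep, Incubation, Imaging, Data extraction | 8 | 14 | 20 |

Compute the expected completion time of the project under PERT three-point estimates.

te_Equipment setup = (10 + 4·11 + 12)/6 = 66/6 = 11
te_Calibration = (6 + 4·11 + 16)/6 = 66/6 = 11
te_Sample prep = (2 + 4·4 + 6)/6 = 24/6 = 4
te_Run assay = (5 + 4·6 + 19)/6 = 48/6 = 8
te_Incubation = (8 + 4·9 + 10)/6 = 54/6 = 9
te_Imaging = (12 + 4·13 + 14)/6 = 78/6 = 13
te_Data extraction = (11 + 4·12 + 13)/6 = 72/6 = 12
te_Statistical analysis = (8 + 4·14 + 20)/6 = 84/6 = 14

Forward pass:
ES_Equipment setup = 0; EF_Equipment setup = 11
ES_Calibration = 0; EF_Calibration = 11
ES_Sample prep = 0; EF_Sample prep = 4
ES_Run assay = 11; EF_Run assay = 11+8 = 19
ES_Incubation = 11; EF_Incubation = 11+9 = 20
ES_Imaging = 4; EF_Imaging = 4+13 = 17
ES_Data extraction = 19; EF_Data extraction = 19+12 = 31
ES_Statistical analysis = max(EF_Sample prep=4, EF_Incubation=20, EF_Imaging=17, EF_Data extraction=31) = 31; EF_Statistical analysis = 31+14 = 45
Expected project duration μ = 45 days. Critical path: Calibration → Run assay → Data extraction → Statistical analysis.

45 days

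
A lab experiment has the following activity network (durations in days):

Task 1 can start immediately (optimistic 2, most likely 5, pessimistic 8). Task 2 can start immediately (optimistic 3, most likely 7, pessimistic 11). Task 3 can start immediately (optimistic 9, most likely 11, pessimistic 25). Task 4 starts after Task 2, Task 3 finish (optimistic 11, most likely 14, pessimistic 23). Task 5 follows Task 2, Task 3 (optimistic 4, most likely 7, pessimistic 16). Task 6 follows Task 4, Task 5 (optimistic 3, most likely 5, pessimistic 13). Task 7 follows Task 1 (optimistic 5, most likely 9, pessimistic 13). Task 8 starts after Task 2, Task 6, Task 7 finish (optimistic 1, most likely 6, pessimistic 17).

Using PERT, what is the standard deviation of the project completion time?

4.58 days

te_Task 1 = (2 + 4·5 + 8)/6 = 30/6 = 5; σ²_Task 1 = ((8−2)/6)² = 1.000
te_Task 2 = (3 + 4·7 + 11)/6 = 42/6 = 7; σ²_Task 2 = ((11−3)/6)² = 1.778
te_Task 3 = (9 + 4·11 + 25)/6 = 78/6 = 13; σ²_Task 3 = ((25−9)/6)² = 7.111
te_Task 4 = (11 + 4·14 + 23)/6 = 90/6 = 15; σ²_Task 4 = ((23−11)/6)² = 4.000
te_Task 5 = (4 + 4·7 + 16)/6 = 48/6 = 8; σ²_Task 5 = ((16−4)/6)² = 4.000
te_Task 6 = (3 + 4·5 + 13)/6 = 36/6 = 6; σ²_Task 6 = ((13−3)/6)² = 2.778
te_Task 7 = (5 + 4·9 + 13)/6 = 54/6 = 9; σ²_Task 7 = ((13−5)/6)² = 1.778
te_Task 8 = (1 + 4·6 + 17)/6 = 42/6 = 7; σ²_Task 8 = ((17−1)/6)² = 7.111

Forward pass:
ES_Task 1 = 0; EF_Task 1 = 5
ES_Task 2 = 0; EF_Task 2 = 7
ES_Task 3 = 0; EF_Task 3 = 13
ES_Task 4 = max(EF_Task 2=7, EF_Task 3=13) = 13; EF_Task 4 = 13+15 = 28
ES_Task 5 = max(EF_Task 2=7, EF_Task 3=13) = 13; EF_Task 5 = 13+8 = 21
ES_Task 6 = max(EF_Task 4=28, EF_Task 5=21) = 28; EF_Task 6 = 28+6 = 34
ES_Task 7 = 5; EF_Task 7 = 5+9 = 14
ES_Task 8 = max(EF_Task 2=7, EF_Task 6=34, EF_Task 7=14) = 34; EF_Task 8 = 34+7 = 41
Expected project duration μ = 41 days. Critical path: Task 3 → Task 4 → Task 6 → Task 8.

Variance along critical path = 7.111 + 4.000 + 2.778 + 7.111 = 21.000
σ = √21.000 = 4.583 days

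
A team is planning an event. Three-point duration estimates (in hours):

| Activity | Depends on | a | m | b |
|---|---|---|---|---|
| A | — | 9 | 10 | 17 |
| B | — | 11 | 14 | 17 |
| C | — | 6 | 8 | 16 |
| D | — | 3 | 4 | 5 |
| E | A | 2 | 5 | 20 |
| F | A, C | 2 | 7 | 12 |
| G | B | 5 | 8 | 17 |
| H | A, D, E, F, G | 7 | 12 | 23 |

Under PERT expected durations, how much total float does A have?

te_A = (9 + 4·10 + 17)/6 = 66/6 = 11
te_B = (11 + 4·14 + 17)/6 = 84/6 = 14
te_C = (6 + 4·8 + 16)/6 = 54/6 = 9
te_D = (3 + 4·4 + 5)/6 = 24/6 = 4
te_E = (2 + 4·5 + 20)/6 = 42/6 = 7
te_F = (2 + 4·7 + 12)/6 = 42/6 = 7
te_G = (5 + 4·8 + 17)/6 = 54/6 = 9
te_H = (7 + 4·12 + 23)/6 = 78/6 = 13

Forward pass:
ES_A = 0; EF_A = 11
ES_B = 0; EF_B = 14
ES_C = 0; EF_C = 9
ES_D = 0; EF_D = 4
ES_E = 11; EF_E = 11+7 = 18
ES_F = max(EF_A=11, EF_C=9) = 11; EF_F = 11+7 = 18
ES_G = 14; EF_G = 14+9 = 23
ES_H = max(EF_A=11, EF_D=4, EF_E=18, EF_F=18, EF_G=23) = 23; EF_H = 23+13 = 36
Expected project duration μ = 36 hours. Critical path: B → G → H.

Backward pass:
LF_H = 36; LS_H = 36−13 = 23
LF_G = LS_H = 23; LS_G = 23−9 = 14
LF_F = LS_H = 23; LS_F = 23−7 = 16
LF_E = LS_H = 23; LS_E = 23−7 = 16
LF_D = LS_H = 23; LS_D = 23−4 = 19
LF_C = LS_F = 16; LS_C = 16−9 = 7
LF_B = LS_G = 14; LS_B = 14−14 = 0
LF_A = min(LS_E=16, LS_F=16, LS_H=23) = 16; LS_A = 16−11 = 5
Slack_A = LS_A − ES_A = 5 − 0 = 5

5 hours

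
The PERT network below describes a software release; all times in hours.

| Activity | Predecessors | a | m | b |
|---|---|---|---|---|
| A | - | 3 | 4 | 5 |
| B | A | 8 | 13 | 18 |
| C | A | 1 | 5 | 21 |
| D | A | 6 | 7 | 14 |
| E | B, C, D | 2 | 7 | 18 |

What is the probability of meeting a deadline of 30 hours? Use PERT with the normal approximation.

0.943

te_A = (3 + 4·4 + 5)/6 = 24/6 = 4; σ²_A = ((5−3)/6)² = 0.111
te_B = (8 + 4·13 + 18)/6 = 78/6 = 13; σ²_B = ((18−8)/6)² = 2.778
te_C = (1 + 4·5 + 21)/6 = 42/6 = 7; σ²_C = ((21−1)/6)² = 11.111
te_D = (6 + 4·7 + 14)/6 = 48/6 = 8; σ²_D = ((14−6)/6)² = 1.778
te_E = (2 + 4·7 + 18)/6 = 48/6 = 8; σ²_E = ((18−2)/6)² = 7.111

Forward pass:
ES_A = 0; EF_A = 4
ES_B = 4; EF_B = 4+13 = 17
ES_C = 4; EF_C = 4+7 = 11
ES_D = 4; EF_D = 4+8 = 12
ES_E = max(EF_B=17, EF_C=11, EF_D=12) = 17; EF_E = 17+8 = 25
Expected project duration μ = 25 hours. Critical path: A → B → E.

Variance along critical path = 0.111 + 2.778 + 7.111 = 10.000; σ = √10.000 = 3.162 hours.
Z = (30 − 25) / 3.162 = 1.581
P(T ≤ 30) = Φ(1.581) ≈ 0.943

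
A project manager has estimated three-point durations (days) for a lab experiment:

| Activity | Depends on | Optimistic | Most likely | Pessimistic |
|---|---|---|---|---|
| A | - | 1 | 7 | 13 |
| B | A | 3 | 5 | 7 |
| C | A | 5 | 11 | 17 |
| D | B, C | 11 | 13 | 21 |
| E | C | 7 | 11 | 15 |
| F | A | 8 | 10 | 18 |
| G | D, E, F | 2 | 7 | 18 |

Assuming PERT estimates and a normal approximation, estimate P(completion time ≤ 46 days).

te_A = (1 + 4·7 + 13)/6 = 42/6 = 7; σ²_A = ((13−1)/6)² = 4.000
te_B = (3 + 4·5 + 7)/6 = 30/6 = 5; σ²_B = ((7−3)/6)² = 0.444
te_C = (5 + 4·11 + 17)/6 = 66/6 = 11; σ²_C = ((17−5)/6)² = 4.000
te_D = (11 + 4·13 + 21)/6 = 84/6 = 14; σ²_D = ((21−11)/6)² = 2.778
te_E = (7 + 4·11 + 15)/6 = 66/6 = 11; σ²_E = ((15−7)/6)² = 1.778
te_F = (8 + 4·10 + 18)/6 = 66/6 = 11; σ²_F = ((18−8)/6)² = 2.778
te_G = (2 + 4·7 + 18)/6 = 48/6 = 8; σ²_G = ((18−2)/6)² = 7.111

Forward pass:
ES_A = 0; EF_A = 7
ES_B = 7; EF_B = 7+5 = 12
ES_C = 7; EF_C = 7+11 = 18
ES_D = max(EF_B=12, EF_C=18) = 18; EF_D = 18+14 = 32
ES_E = 18; EF_E = 18+11 = 29
ES_F = 7; EF_F = 7+11 = 18
ES_G = max(EF_D=32, EF_E=29, EF_F=18) = 32; EF_G = 32+8 = 40
Expected project duration μ = 40 days. Critical path: A → C → D → G.

Variance along critical path = 4.000 + 4.000 + 2.778 + 7.111 = 17.889; σ = √17.889 = 4.230 days.
Z = (46 − 40) / 4.230 = 1.419
P(T ≤ 46) = Φ(1.419) ≈ 0.922

0.922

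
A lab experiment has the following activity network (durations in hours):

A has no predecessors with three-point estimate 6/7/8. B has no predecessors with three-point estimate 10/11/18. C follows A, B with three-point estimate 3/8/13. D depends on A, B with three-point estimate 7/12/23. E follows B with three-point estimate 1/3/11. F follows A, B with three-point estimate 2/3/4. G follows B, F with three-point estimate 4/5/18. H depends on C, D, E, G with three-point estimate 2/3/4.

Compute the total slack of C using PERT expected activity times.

te_A = (6 + 4·7 + 8)/6 = 42/6 = 7
te_B = (10 + 4·11 + 18)/6 = 72/6 = 12
te_C = (3 + 4·8 + 13)/6 = 48/6 = 8
te_D = (7 + 4·12 + 23)/6 = 78/6 = 13
te_E = (1 + 4·3 + 11)/6 = 24/6 = 4
te_F = (2 + 4·3 + 4)/6 = 18/6 = 3
te_G = (4 + 4·5 + 18)/6 = 42/6 = 7
te_H = (2 + 4·3 + 4)/6 = 18/6 = 3

Forward pass:
ES_A = 0; EF_A = 7
ES_B = 0; EF_B = 12
ES_C = max(EF_A=7, EF_B=12) = 12; EF_C = 12+8 = 20
ES_D = max(EF_A=7, EF_B=12) = 12; EF_D = 12+13 = 25
ES_E = 12; EF_E = 12+4 = 16
ES_F = max(EF_A=7, EF_B=12) = 12; EF_F = 12+3 = 15
ES_G = max(EF_B=12, EF_F=15) = 15; EF_G = 15+7 = 22
ES_H = max(EF_C=20, EF_D=25, EF_E=16, EF_G=22) = 25; EF_H = 25+3 = 28
Expected project duration μ = 28 hours. Critical path: B → D → H.

Backward pass:
LF_H = 28; LS_H = 28−3 = 25
LF_G = LS_H = 25; LS_G = 25−7 = 18
LF_F = LS_G = 18; LS_F = 18−3 = 15
LF_E = LS_H = 25; LS_E = 25−4 = 21
LF_D = LS_H = 25; LS_D = 25−13 = 12
LF_C = LS_H = 25; LS_C = 25−8 = 17
LF_B = min(LS_C=17, LS_D=12, LS_E=21, LS_F=15, LS_G=18) = 12; LS_B = 12−12 = 0
LF_A = min(LS_C=17, LS_D=12, LS_F=15) = 12; LS_A = 12−7 = 5
Slack_C = LS_C − ES_C = 17 − 12 = 5

5 hours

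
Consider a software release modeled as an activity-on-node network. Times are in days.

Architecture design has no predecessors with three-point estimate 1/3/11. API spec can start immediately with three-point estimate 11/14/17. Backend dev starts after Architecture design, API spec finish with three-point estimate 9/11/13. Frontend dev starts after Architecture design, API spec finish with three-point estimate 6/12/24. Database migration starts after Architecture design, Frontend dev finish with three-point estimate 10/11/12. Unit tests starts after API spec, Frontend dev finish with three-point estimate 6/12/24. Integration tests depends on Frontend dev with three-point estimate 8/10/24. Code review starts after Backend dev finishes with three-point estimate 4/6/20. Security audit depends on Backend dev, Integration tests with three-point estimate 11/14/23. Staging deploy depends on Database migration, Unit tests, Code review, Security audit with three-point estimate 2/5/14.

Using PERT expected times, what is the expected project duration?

te_Architecture design = (1 + 4·3 + 11)/6 = 24/6 = 4
te_API spec = (11 + 4·14 + 17)/6 = 84/6 = 14
te_Backend dev = (9 + 4·11 + 13)/6 = 66/6 = 11
te_Frontend dev = (6 + 4·12 + 24)/6 = 78/6 = 13
te_Database migration = (10 + 4·11 + 12)/6 = 66/6 = 11
te_Unit tests = (6 + 4·12 + 24)/6 = 78/6 = 13
te_Integration tests = (8 + 4·10 + 24)/6 = 72/6 = 12
te_Code review = (4 + 4·6 + 20)/6 = 48/6 = 8
te_Security audit = (11 + 4·14 + 23)/6 = 90/6 = 15
te_Staging deploy = (2 + 4·5 + 14)/6 = 36/6 = 6

Forward pass:
ES_Architecture design = 0; EF_Architecture design = 4
ES_API spec = 0; EF_API spec = 14
ES_Backend dev = max(EF_Architecture design=4, EF_API spec=14) = 14; EF_Backend dev = 14+11 = 25
ES_Frontend dev = max(EF_Architecture design=4, EF_API spec=14) = 14; EF_Frontend dev = 14+13 = 27
ES_Database migration = max(EF_Architecture design=4, EF_Frontend dev=27) = 27; EF_Database migration = 27+11 = 38
ES_Unit tests = max(EF_API spec=14, EF_Frontend dev=27) = 27; EF_Unit tests = 27+13 = 40
ES_Integration tests = 27; EF_Integration tests = 27+12 = 39
ES_Code review = 25; EF_Code review = 25+8 = 33
ES_Security audit = max(EF_Backend dev=25, EF_Integration tests=39) = 39; EF_Security audit = 39+15 = 54
ES_Staging deploy = max(EF_Database migration=38, EF_Unit tests=40, EF_Code review=33, EF_Security audit=54) = 54; EF_Staging deploy = 54+6 = 60
Expected project duration μ = 60 days. Critical path: API spec → Frontend dev → Integration tests → Security audit → Staging deploy.

60 days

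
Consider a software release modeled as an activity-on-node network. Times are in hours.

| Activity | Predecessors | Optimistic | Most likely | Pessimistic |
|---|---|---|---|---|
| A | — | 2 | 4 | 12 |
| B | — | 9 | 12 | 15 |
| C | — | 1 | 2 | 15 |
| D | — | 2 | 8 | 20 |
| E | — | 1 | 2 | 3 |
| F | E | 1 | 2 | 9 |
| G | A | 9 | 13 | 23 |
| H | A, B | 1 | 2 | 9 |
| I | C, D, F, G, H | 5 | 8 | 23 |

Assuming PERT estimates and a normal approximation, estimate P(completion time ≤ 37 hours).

0.973

te_A = (2 + 4·4 + 12)/6 = 30/6 = 5; σ²_A = ((12−2)/6)² = 2.778
te_B = (9 + 4·12 + 15)/6 = 72/6 = 12; σ²_B = ((15−9)/6)² = 1.000
te_C = (1 + 4·2 + 15)/6 = 24/6 = 4; σ²_C = ((15−1)/6)² = 5.444
te_D = (2 + 4·8 + 20)/6 = 54/6 = 9; σ²_D = ((20−2)/6)² = 9.000
te_E = (1 + 4·2 + 3)/6 = 12/6 = 2; σ²_E = ((3−1)/6)² = 0.111
te_F = (1 + 4·2 + 9)/6 = 18/6 = 3; σ²_F = ((9−1)/6)² = 1.778
te_G = (9 + 4·13 + 23)/6 = 84/6 = 14; σ²_G = ((23−9)/6)² = 5.444
te_H = (1 + 4·2 + 9)/6 = 18/6 = 3; σ²_H = ((9−1)/6)² = 1.778
te_I = (5 + 4·8 + 23)/6 = 60/6 = 10; σ²_I = ((23−5)/6)² = 9.000

Forward pass:
ES_A = 0; EF_A = 5
ES_B = 0; EF_B = 12
ES_C = 0; EF_C = 4
ES_D = 0; EF_D = 9
ES_E = 0; EF_E = 2
ES_F = 2; EF_F = 2+3 = 5
ES_G = 5; EF_G = 5+14 = 19
ES_H = max(EF_A=5, EF_B=12) = 12; EF_H = 12+3 = 15
ES_I = max(EF_C=4, EF_D=9, EF_F=5, EF_G=19, EF_H=15) = 19; EF_I = 19+10 = 29
Expected project duration μ = 29 hours. Critical path: A → G → I.

Variance along critical path = 2.778 + 5.444 + 9.000 = 17.222; σ = √17.222 = 4.150 hours.
Z = (37 − 29) / 4.150 = 1.928
P(T ≤ 37) = Φ(1.928) ≈ 0.973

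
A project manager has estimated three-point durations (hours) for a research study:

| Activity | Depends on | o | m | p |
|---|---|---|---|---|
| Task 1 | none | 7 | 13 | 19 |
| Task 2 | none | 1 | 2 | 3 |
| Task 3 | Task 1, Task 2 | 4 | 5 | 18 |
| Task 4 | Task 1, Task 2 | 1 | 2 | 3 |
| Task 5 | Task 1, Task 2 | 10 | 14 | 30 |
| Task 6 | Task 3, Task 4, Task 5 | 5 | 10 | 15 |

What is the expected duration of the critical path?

te_Task 1 = (7 + 4·13 + 19)/6 = 78/6 = 13
te_Task 2 = (1 + 4·2 + 3)/6 = 12/6 = 2
te_Task 3 = (4 + 4·5 + 18)/6 = 42/6 = 7
te_Task 4 = (1 + 4·2 + 3)/6 = 12/6 = 2
te_Task 5 = (10 + 4·14 + 30)/6 = 96/6 = 16
te_Task 6 = (5 + 4·10 + 15)/6 = 60/6 = 10

Forward pass:
ES_Task 1 = 0; EF_Task 1 = 13
ES_Task 2 = 0; EF_Task 2 = 2
ES_Task 3 = max(EF_Task 1=13, EF_Task 2=2) = 13; EF_Task 3 = 13+7 = 20
ES_Task 4 = max(EF_Task 1=13, EF_Task 2=2) = 13; EF_Task 4 = 13+2 = 15
ES_Task 5 = max(EF_Task 1=13, EF_Task 2=2) = 13; EF_Task 5 = 13+16 = 29
ES_Task 6 = max(EF_Task 3=20, EF_Task 4=15, EF_Task 5=29) = 29; EF_Task 6 = 29+10 = 39
Expected project duration μ = 39 hours. Critical path: Task 1 → Task 5 → Task 6.

39 hours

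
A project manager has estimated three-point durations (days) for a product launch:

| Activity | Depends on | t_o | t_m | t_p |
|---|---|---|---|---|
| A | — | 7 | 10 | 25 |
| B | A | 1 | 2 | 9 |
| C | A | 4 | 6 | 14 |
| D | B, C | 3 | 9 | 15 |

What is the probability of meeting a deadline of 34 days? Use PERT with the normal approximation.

0.935

te_A = (7 + 4·10 + 25)/6 = 72/6 = 12; σ²_A = ((25−7)/6)² = 9.000
te_B = (1 + 4·2 + 9)/6 = 18/6 = 3; σ²_B = ((9−1)/6)² = 1.778
te_C = (4 + 4·6 + 14)/6 = 42/6 = 7; σ²_C = ((14−4)/6)² = 2.778
te_D = (3 + 4·9 + 15)/6 = 54/6 = 9; σ²_D = ((15−3)/6)² = 4.000

Forward pass:
ES_A = 0; EF_A = 12
ES_B = 12; EF_B = 12+3 = 15
ES_C = 12; EF_C = 12+7 = 19
ES_D = max(EF_B=15, EF_C=19) = 19; EF_D = 19+9 = 28
Expected project duration μ = 28 days. Critical path: A → C → D.

Variance along critical path = 9.000 + 2.778 + 4.000 = 15.778; σ = √15.778 = 3.972 days.
Z = (34 − 28) / 3.972 = 1.511
P(T ≤ 34) = Φ(1.511) ≈ 0.935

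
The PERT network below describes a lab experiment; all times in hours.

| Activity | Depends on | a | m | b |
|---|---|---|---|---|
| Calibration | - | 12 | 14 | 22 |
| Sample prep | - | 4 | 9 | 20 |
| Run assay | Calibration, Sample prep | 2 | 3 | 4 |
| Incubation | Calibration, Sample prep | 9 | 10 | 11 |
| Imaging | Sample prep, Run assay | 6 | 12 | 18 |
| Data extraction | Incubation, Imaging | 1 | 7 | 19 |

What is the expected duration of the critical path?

te_Calibration = (12 + 4·14 + 22)/6 = 90/6 = 15
te_Sample prep = (4 + 4·9 + 20)/6 = 60/6 = 10
te_Run assay = (2 + 4·3 + 4)/6 = 18/6 = 3
te_Incubation = (9 + 4·10 + 11)/6 = 60/6 = 10
te_Imaging = (6 + 4·12 + 18)/6 = 72/6 = 12
te_Data extraction = (1 + 4·7 + 19)/6 = 48/6 = 8

Forward pass:
ES_Calibration = 0; EF_Calibration = 15
ES_Sample prep = 0; EF_Sample prep = 10
ES_Run assay = max(EF_Calibration=15, EF_Sample prep=10) = 15; EF_Run assay = 15+3 = 18
ES_Incubation = max(EF_Calibration=15, EF_Sample prep=10) = 15; EF_Incubation = 15+10 = 25
ES_Imaging = max(EF_Sample prep=10, EF_Run assay=18) = 18; EF_Imaging = 18+12 = 30
ES_Data extraction = max(EF_Incubation=25, EF_Imaging=30) = 30; EF_Data extraction = 30+8 = 38
Expected project duration μ = 38 hours. Critical path: Calibration → Run assay → Imaging → Data extraction.

38 hours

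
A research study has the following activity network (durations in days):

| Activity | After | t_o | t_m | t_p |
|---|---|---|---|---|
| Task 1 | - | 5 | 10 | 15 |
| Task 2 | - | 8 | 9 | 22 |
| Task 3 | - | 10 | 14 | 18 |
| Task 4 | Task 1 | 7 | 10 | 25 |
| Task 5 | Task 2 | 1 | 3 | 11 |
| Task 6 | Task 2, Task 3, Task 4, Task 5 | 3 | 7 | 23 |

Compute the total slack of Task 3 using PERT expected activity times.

te_Task 1 = (5 + 4·10 + 15)/6 = 60/6 = 10
te_Task 2 = (8 + 4·9 + 22)/6 = 66/6 = 11
te_Task 3 = (10 + 4·14 + 18)/6 = 84/6 = 14
te_Task 4 = (7 + 4·10 + 25)/6 = 72/6 = 12
te_Task 5 = (1 + 4·3 + 11)/6 = 24/6 = 4
te_Task 6 = (3 + 4·7 + 23)/6 = 54/6 = 9

Forward pass:
ES_Task 1 = 0; EF_Task 1 = 10
ES_Task 2 = 0; EF_Task 2 = 11
ES_Task 3 = 0; EF_Task 3 = 14
ES_Task 4 = 10; EF_Task 4 = 10+12 = 22
ES_Task 5 = 11; EF_Task 5 = 11+4 = 15
ES_Task 6 = max(EF_Task 2=11, EF_Task 3=14, EF_Task 4=22, EF_Task 5=15) = 22; EF_Task 6 = 22+9 = 31
Expected project duration μ = 31 days. Critical path: Task 1 → Task 4 → Task 6.

Backward pass:
LF_Task 6 = 31; LS_Task 6 = 31−9 = 22
LF_Task 5 = LS_Task 6 = 22; LS_Task 5 = 22−4 = 18
LF_Task 4 = LS_Task 6 = 22; LS_Task 4 = 22−12 = 10
LF_Task 3 = LS_Task 6 = 22; LS_Task 3 = 22−14 = 8
LF_Task 2 = min(LS_Task 5=18, LS_Task 6=22) = 18; LS_Task 2 = 18−11 = 7
LF_Task 1 = LS_Task 4 = 10; LS_Task 1 = 10−10 = 0
Slack_Task 3 = LS_Task 3 − ES_Task 3 = 8 − 0 = 8

8 days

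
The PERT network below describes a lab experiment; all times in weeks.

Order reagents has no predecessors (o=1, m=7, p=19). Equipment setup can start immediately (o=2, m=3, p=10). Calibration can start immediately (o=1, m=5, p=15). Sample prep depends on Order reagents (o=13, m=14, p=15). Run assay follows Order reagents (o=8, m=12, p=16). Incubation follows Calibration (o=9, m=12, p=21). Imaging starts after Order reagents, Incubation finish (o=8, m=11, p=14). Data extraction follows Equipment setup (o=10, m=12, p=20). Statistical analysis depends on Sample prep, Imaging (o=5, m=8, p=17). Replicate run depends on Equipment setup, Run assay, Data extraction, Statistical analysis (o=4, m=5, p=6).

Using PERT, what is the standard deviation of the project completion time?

3.82 weeks

te_Order reagents = (1 + 4·7 + 19)/6 = 48/6 = 8; σ²_Order reagents = ((19−1)/6)² = 9.000
te_Equipment setup = (2 + 4·3 + 10)/6 = 24/6 = 4; σ²_Equipment setup = ((10−2)/6)² = 1.778
te_Calibration = (1 + 4·5 + 15)/6 = 36/6 = 6; σ²_Calibration = ((15−1)/6)² = 5.444
te_Sample prep = (13 + 4·14 + 15)/6 = 84/6 = 14; σ²_Sample prep = ((15−13)/6)² = 0.111
te_Run assay = (8 + 4·12 + 16)/6 = 72/6 = 12; σ²_Run assay = ((16−8)/6)² = 1.778
te_Incubation = (9 + 4·12 + 21)/6 = 78/6 = 13; σ²_Incubation = ((21−9)/6)² = 4.000
te_Imaging = (8 + 4·11 + 14)/6 = 66/6 = 11; σ²_Imaging = ((14−8)/6)² = 1.000
te_Data extraction = (10 + 4·12 + 20)/6 = 78/6 = 13; σ²_Data extraction = ((20−10)/6)² = 2.778
te_Statistical analysis = (5 + 4·8 + 17)/6 = 54/6 = 9; σ²_Statistical analysis = ((17−5)/6)² = 4.000
te_Replicate run = (4 + 4·5 + 6)/6 = 30/6 = 5; σ²_Replicate run = ((6−4)/6)² = 0.111

Forward pass:
ES_Order reagents = 0; EF_Order reagents = 8
ES_Equipment setup = 0; EF_Equipment setup = 4
ES_Calibration = 0; EF_Calibration = 6
ES_Sample prep = 8; EF_Sample prep = 8+14 = 22
ES_Run assay = 8; EF_Run assay = 8+12 = 20
ES_Incubation = 6; EF_Incubation = 6+13 = 19
ES_Imaging = max(EF_Order reagents=8, EF_Incubation=19) = 19; EF_Imaging = 19+11 = 30
ES_Data extraction = 4; EF_Data extraction = 4+13 = 17
ES_Statistical analysis = max(EF_Sample prep=22, EF_Imaging=30) = 30; EF_Statistical analysis = 30+9 = 39
ES_Replicate run = max(EF_Equipment setup=4, EF_Run assay=20, EF_Data extraction=17, EF_Statistical analysis=39) = 39; EF_Replicate run = 39+5 = 44
Expected project duration μ = 44 weeks. Critical path: Calibration → Incubation → Imaging → Statistical analysis → Replicate run.

Variance along critical path = 5.444 + 4.000 + 1.000 + 4.000 + 0.111 = 14.556
σ = √14.556 = 3.815 weeks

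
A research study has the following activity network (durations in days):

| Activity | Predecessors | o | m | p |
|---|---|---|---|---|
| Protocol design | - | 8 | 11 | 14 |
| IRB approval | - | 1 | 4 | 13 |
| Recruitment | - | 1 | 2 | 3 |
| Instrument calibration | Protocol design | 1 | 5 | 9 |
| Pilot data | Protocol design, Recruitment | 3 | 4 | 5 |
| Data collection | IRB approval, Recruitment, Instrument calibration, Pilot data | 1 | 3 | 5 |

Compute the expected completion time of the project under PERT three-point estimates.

te_Protocol design = (8 + 4·11 + 14)/6 = 66/6 = 11
te_IRB approval = (1 + 4·4 + 13)/6 = 30/6 = 5
te_Recruitment = (1 + 4·2 + 3)/6 = 12/6 = 2
te_Instrument calibration = (1 + 4·5 + 9)/6 = 30/6 = 5
te_Pilot data = (3 + 4·4 + 5)/6 = 24/6 = 4
te_Data collection = (1 + 4·3 + 5)/6 = 18/6 = 3

Forward pass:
ES_Protocol design = 0; EF_Protocol design = 11
ES_IRB approval = 0; EF_IRB approval = 5
ES_Recruitment = 0; EF_Recruitment = 2
ES_Instrument calibration = 11; EF_Instrument calibration = 11+5 = 16
ES_Pilot data = max(EF_Protocol design=11, EF_Recruitment=2) = 11; EF_Pilot data = 11+4 = 15
ES_Data collection = max(EF_IRB approval=5, EF_Recruitment=2, EF_Instrument calibration=16, EF_Pilot data=15) = 16; EF_Data collection = 16+3 = 19
Expected project duration μ = 19 days. Critical path: Protocol design → Instrument calibration → Data collection.

19 days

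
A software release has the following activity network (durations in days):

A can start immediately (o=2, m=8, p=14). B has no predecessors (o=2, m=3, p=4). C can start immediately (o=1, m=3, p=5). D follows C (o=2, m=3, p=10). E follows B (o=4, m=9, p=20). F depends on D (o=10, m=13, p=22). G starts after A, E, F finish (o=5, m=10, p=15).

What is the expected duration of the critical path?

te_A = (2 + 4·8 + 14)/6 = 48/6 = 8
te_B = (2 + 4·3 + 4)/6 = 18/6 = 3
te_C = (1 + 4·3 + 5)/6 = 18/6 = 3
te_D = (2 + 4·3 + 10)/6 = 24/6 = 4
te_E = (4 + 4·9 + 20)/6 = 60/6 = 10
te_F = (10 + 4·13 + 22)/6 = 84/6 = 14
te_G = (5 + 4·10 + 15)/6 = 60/6 = 10

Forward pass:
ES_A = 0; EF_A = 8
ES_B = 0; EF_B = 3
ES_C = 0; EF_C = 3
ES_D = 3; EF_D = 3+4 = 7
ES_E = 3; EF_E = 3+10 = 13
ES_F = 7; EF_F = 7+14 = 21
ES_G = max(EF_A=8, EF_E=13, EF_F=21) = 21; EF_G = 21+10 = 31
Expected project duration μ = 31 days. Critical path: C → D → F → G.

31 days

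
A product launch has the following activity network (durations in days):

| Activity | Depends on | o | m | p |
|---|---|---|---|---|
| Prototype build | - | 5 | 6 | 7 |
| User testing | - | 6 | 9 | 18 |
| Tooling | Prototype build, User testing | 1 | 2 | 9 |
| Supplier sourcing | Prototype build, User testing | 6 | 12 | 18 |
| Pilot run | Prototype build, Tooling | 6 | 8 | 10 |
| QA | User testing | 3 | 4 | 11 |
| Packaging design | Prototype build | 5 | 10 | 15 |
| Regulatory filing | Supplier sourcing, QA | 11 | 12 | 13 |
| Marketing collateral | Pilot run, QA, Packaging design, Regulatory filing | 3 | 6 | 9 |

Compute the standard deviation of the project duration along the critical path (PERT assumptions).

3.02 days

te_Prototype build = (5 + 4·6 + 7)/6 = 36/6 = 6; σ²_Prototype build = ((7−5)/6)² = 0.111
te_User testing = (6 + 4·9 + 18)/6 = 60/6 = 10; σ²_User testing = ((18−6)/6)² = 4.000
te_Tooling = (1 + 4·2 + 9)/6 = 18/6 = 3; σ²_Tooling = ((9−1)/6)² = 1.778
te_Supplier sourcing = (6 + 4·12 + 18)/6 = 72/6 = 12; σ²_Supplier sourcing = ((18−6)/6)² = 4.000
te_Pilot run = (6 + 4·8 + 10)/6 = 48/6 = 8; σ²_Pilot run = ((10−6)/6)² = 0.444
te_QA = (3 + 4·4 + 11)/6 = 30/6 = 5; σ²_QA = ((11−3)/6)² = 1.778
te_Packaging design = (5 + 4·10 + 15)/6 = 60/6 = 10; σ²_Packaging design = ((15−5)/6)² = 2.778
te_Regulatory filing = (11 + 4·12 + 13)/6 = 72/6 = 12; σ²_Regulatory filing = ((13−11)/6)² = 0.111
te_Marketing collateral = (3 + 4·6 + 9)/6 = 36/6 = 6; σ²_Marketing collateral = ((9−3)/6)² = 1.000

Forward pass:
ES_Prototype build = 0; EF_Prototype build = 6
ES_User testing = 0; EF_User testing = 10
ES_Tooling = max(EF_Prototype build=6, EF_User testing=10) = 10; EF_Tooling = 10+3 = 13
ES_Supplier sourcing = max(EF_Prototype build=6, EF_User testing=10) = 10; EF_Supplier sourcing = 10+12 = 22
ES_Pilot run = max(EF_Prototype build=6, EF_Tooling=13) = 13; EF_Pilot run = 13+8 = 21
ES_QA = 10; EF_QA = 10+5 = 15
ES_Packaging design = 6; EF_Packaging design = 6+10 = 16
ES_Regulatory filing = max(EF_Supplier sourcing=22, EF_QA=15) = 22; EF_Regulatory filing = 22+12 = 34
ES_Marketing collateral = max(EF_Pilot run=21, EF_QA=15, EF_Packaging design=16, EF_Regulatory filing=34) = 34; EF_Marketing collateral = 34+6 = 40
Expected project duration μ = 40 days. Critical path: User testing → Supplier sourcing → Regulatory filing → Marketing collateral.

Variance along critical path = 4.000 + 4.000 + 0.111 + 1.000 = 9.111
σ = √9.111 = 3.018 days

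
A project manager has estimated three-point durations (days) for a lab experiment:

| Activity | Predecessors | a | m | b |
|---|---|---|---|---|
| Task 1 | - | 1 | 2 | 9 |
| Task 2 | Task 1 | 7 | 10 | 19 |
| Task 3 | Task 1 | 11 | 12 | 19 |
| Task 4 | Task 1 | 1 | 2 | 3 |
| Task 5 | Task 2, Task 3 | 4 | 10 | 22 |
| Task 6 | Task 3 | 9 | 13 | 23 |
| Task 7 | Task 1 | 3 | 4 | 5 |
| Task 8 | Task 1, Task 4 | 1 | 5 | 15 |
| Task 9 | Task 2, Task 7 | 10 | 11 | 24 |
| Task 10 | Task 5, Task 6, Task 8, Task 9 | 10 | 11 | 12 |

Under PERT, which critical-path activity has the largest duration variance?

te_Task 1 = (1 + 4·2 + 9)/6 = 18/6 = 3; σ²_Task 1 = ((9−1)/6)² = 1.778
te_Task 2 = (7 + 4·10 + 19)/6 = 66/6 = 11; σ²_Task 2 = ((19−7)/6)² = 4.000
te_Task 3 = (11 + 4·12 + 19)/6 = 78/6 = 13; σ²_Task 3 = ((19−11)/6)² = 1.778
te_Task 4 = (1 + 4·2 + 3)/6 = 12/6 = 2; σ²_Task 4 = ((3−1)/6)² = 0.111
te_Task 5 = (4 + 4·10 + 22)/6 = 66/6 = 11; σ²_Task 5 = ((22−4)/6)² = 9.000
te_Task 6 = (9 + 4·13 + 23)/6 = 84/6 = 14; σ²_Task 6 = ((23−9)/6)² = 5.444
te_Task 7 = (3 + 4·4 + 5)/6 = 24/6 = 4; σ²_Task 7 = ((5−3)/6)² = 0.111
te_Task 8 = (1 + 4·5 + 15)/6 = 36/6 = 6; σ²_Task 8 = ((15−1)/6)² = 5.444
te_Task 9 = (10 + 4·11 + 24)/6 = 78/6 = 13; σ²_Task 9 = ((24−10)/6)² = 5.444
te_Task 10 = (10 + 4·11 + 12)/6 = 66/6 = 11; σ²_Task 10 = ((12−10)/6)² = 0.111

Forward pass:
ES_Task 1 = 0; EF_Task 1 = 3
ES_Task 2 = 3; EF_Task 2 = 3+11 = 14
ES_Task 3 = 3; EF_Task 3 = 3+13 = 16
ES_Task 4 = 3; EF_Task 4 = 3+2 = 5
ES_Task 5 = max(EF_Task 2=14, EF_Task 3=16) = 16; EF_Task 5 = 16+11 = 27
ES_Task 6 = 16; EF_Task 6 = 16+14 = 30
ES_Task 7 = 3; EF_Task 7 = 3+4 = 7
ES_Task 8 = max(EF_Task 1=3, EF_Task 4=5) = 5; EF_Task 8 = 5+6 = 11
ES_Task 9 = max(EF_Task 2=14, EF_Task 7=7) = 14; EF_Task 9 = 14+13 = 27
ES_Task 10 = max(EF_Task 5=27, EF_Task 6=30, EF_Task 8=11, EF_Task 9=27) = 30; EF_Task 10 = 30+11 = 41
Expected project duration μ = 41 days. Critical path: Task 1 → Task 3 → Task 6 → Task 10.

Variances on critical path: σ²_Task 1=1.778, σ²_Task 3=1.778, σ²_Task 6=5.444, σ²_Task 10=0.111.
Largest is σ²_Task 6 = 5.444.

Task 6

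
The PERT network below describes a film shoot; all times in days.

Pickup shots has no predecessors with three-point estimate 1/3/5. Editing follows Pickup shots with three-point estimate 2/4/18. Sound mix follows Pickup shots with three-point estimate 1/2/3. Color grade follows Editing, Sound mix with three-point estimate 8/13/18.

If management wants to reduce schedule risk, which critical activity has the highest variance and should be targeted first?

te_Pickup shots = (1 + 4·3 + 5)/6 = 18/6 = 3; σ²_Pickup shots = ((5−1)/6)² = 0.444
te_Editing = (2 + 4·4 + 18)/6 = 36/6 = 6; σ²_Editing = ((18−2)/6)² = 7.111
te_Sound mix = (1 + 4·2 + 3)/6 = 12/6 = 2; σ²_Sound mix = ((3−1)/6)² = 0.111
te_Color grade = (8 + 4·13 + 18)/6 = 78/6 = 13; σ²_Color grade = ((18−8)/6)² = 2.778

Forward pass:
ES_Pickup shots = 0; EF_Pickup shots = 3
ES_Editing = 3; EF_Editing = 3+6 = 9
ES_Sound mix = 3; EF_Sound mix = 3+2 = 5
ES_Color grade = max(EF_Editing=9, EF_Sound mix=5) = 9; EF_Color grade = 9+13 = 22
Expected project duration μ = 22 days. Critical path: Pickup shots → Editing → Color grade.

Variances on critical path: σ²_Pickup shots=0.444, σ²_Editing=7.111, σ²_Color grade=2.778.
Largest is σ²_Editing = 7.111.

Editing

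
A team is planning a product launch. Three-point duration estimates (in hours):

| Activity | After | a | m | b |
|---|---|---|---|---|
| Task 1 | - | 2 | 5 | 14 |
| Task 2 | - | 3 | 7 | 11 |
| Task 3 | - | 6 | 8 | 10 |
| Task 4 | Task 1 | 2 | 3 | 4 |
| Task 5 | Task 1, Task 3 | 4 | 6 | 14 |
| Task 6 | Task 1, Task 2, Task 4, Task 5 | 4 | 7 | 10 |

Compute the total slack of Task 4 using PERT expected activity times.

te_Task 1 = (2 + 4·5 + 14)/6 = 36/6 = 6
te_Task 2 = (3 + 4·7 + 11)/6 = 42/6 = 7
te_Task 3 = (6 + 4·8 + 10)/6 = 48/6 = 8
te_Task 4 = (2 + 4·3 + 4)/6 = 18/6 = 3
te_Task 5 = (4 + 4·6 + 14)/6 = 42/6 = 7
te_Task 6 = (4 + 4·7 + 10)/6 = 42/6 = 7

Forward pass:
ES_Task 1 = 0; EF_Task 1 = 6
ES_Task 2 = 0; EF_Task 2 = 7
ES_Task 3 = 0; EF_Task 3 = 8
ES_Task 4 = 6; EF_Task 4 = 6+3 = 9
ES_Task 5 = max(EF_Task 1=6, EF_Task 3=8) = 8; EF_Task 5 = 8+7 = 15
ES_Task 6 = max(EF_Task 1=6, EF_Task 2=7, EF_Task 4=9, EF_Task 5=15) = 15; EF_Task 6 = 15+7 = 22
Expected project duration μ = 22 hours. Critical path: Task 3 → Task 5 → Task 6.

Backward pass:
LF_Task 6 = 22; LS_Task 6 = 22−7 = 15
LF_Task 5 = LS_Task 6 = 15; LS_Task 5 = 15−7 = 8
LF_Task 4 = LS_Task 6 = 15; LS_Task 4 = 15−3 = 12
LF_Task 3 = LS_Task 5 = 8; LS_Task 3 = 8−8 = 0
LF_Task 2 = LS_Task 6 = 15; LS_Task 2 = 15−7 = 8
LF_Task 1 = min(LS_Task 4=12, LS_Task 5=8, LS_Task 6=15) = 8; LS_Task 1 = 8−6 = 2
Slack_Task 4 = LS_Task 4 − ES_Task 4 = 12 − 6 = 6

6 hours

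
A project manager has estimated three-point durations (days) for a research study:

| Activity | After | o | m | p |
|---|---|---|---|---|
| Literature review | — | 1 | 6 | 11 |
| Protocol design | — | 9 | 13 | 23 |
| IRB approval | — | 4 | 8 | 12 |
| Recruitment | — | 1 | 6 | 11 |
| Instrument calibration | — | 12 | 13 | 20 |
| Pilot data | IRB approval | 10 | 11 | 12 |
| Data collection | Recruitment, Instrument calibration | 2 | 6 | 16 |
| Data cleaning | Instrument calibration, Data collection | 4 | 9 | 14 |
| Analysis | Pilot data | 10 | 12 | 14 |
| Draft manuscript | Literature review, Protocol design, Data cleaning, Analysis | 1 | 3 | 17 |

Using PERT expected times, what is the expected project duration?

36 days

te_Literature review = (1 + 4·6 + 11)/6 = 36/6 = 6
te_Protocol design = (9 + 4·13 + 23)/6 = 84/6 = 14
te_IRB approval = (4 + 4·8 + 12)/6 = 48/6 = 8
te_Recruitment = (1 + 4·6 + 11)/6 = 36/6 = 6
te_Instrument calibration = (12 + 4·13 + 20)/6 = 84/6 = 14
te_Pilot data = (10 + 4·11 + 12)/6 = 66/6 = 11
te_Data collection = (2 + 4·6 + 16)/6 = 42/6 = 7
te_Data cleaning = (4 + 4·9 + 14)/6 = 54/6 = 9
te_Analysis = (10 + 4·12 + 14)/6 = 72/6 = 12
te_Draft manuscript = (1 + 4·3 + 17)/6 = 30/6 = 5

Forward pass:
ES_Literature review = 0; EF_Literature review = 6
ES_Protocol design = 0; EF_Protocol design = 14
ES_IRB approval = 0; EF_IRB approval = 8
ES_Recruitment = 0; EF_Recruitment = 6
ES_Instrument calibration = 0; EF_Instrument calibration = 14
ES_Pilot data = 8; EF_Pilot data = 8+11 = 19
ES_Data collection = max(EF_Recruitment=6, EF_Instrument calibration=14) = 14; EF_Data collection = 14+7 = 21
ES_Data cleaning = max(EF_Instrument calibration=14, EF_Data collection=21) = 21; EF_Data cleaning = 21+9 = 30
ES_Analysis = 19; EF_Analysis = 19+12 = 31
ES_Draft manuscript = max(EF_Literature review=6, EF_Protocol design=14, EF_Data cleaning=30, EF_Analysis=31) = 31; EF_Draft manuscript = 31+5 = 36
Expected project duration μ = 36 days. Critical path: IRB approval → Pilot data → Analysis → Draft manuscript.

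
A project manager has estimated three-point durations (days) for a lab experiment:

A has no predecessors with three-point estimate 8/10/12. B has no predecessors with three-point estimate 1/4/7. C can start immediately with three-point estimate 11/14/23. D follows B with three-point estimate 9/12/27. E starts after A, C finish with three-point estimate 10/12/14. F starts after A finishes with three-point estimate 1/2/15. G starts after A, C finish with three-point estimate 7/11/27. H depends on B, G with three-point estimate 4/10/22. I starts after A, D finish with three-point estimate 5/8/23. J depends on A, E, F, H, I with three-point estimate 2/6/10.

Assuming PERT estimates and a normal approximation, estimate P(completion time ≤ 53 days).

0.942

te_A = (8 + 4·10 + 12)/6 = 60/6 = 10; σ²_A = ((12−8)/6)² = 0.444
te_B = (1 + 4·4 + 7)/6 = 24/6 = 4; σ²_B = ((7−1)/6)² = 1.000
te_C = (11 + 4·14 + 23)/6 = 90/6 = 15; σ²_C = ((23−11)/6)² = 4.000
te_D = (9 + 4·12 + 27)/6 = 84/6 = 14; σ²_D = ((27−9)/6)² = 9.000
te_E = (10 + 4·12 + 14)/6 = 72/6 = 12; σ²_E = ((14−10)/6)² = 0.444
te_F = (1 + 4·2 + 15)/6 = 24/6 = 4; σ²_F = ((15−1)/6)² = 5.444
te_G = (7 + 4·11 + 27)/6 = 78/6 = 13; σ²_G = ((27−7)/6)² = 11.111
te_H = (4 + 4·10 + 22)/6 = 66/6 = 11; σ²_H = ((22−4)/6)² = 9.000
te_I = (5 + 4·8 + 23)/6 = 60/6 = 10; σ²_I = ((23−5)/6)² = 9.000
te_J = (2 + 4·6 + 10)/6 = 36/6 = 6; σ²_J = ((10−2)/6)² = 1.778

Forward pass:
ES_A = 0; EF_A = 10
ES_B = 0; EF_B = 4
ES_C = 0; EF_C = 15
ES_D = 4; EF_D = 4+14 = 18
ES_E = max(EF_A=10, EF_C=15) = 15; EF_E = 15+12 = 27
ES_F = 10; EF_F = 10+4 = 14
ES_G = max(EF_A=10, EF_C=15) = 15; EF_G = 15+13 = 28
ES_H = max(EF_B=4, EF_G=28) = 28; EF_H = 28+11 = 39
ES_I = max(EF_A=10, EF_D=18) = 18; EF_I = 18+10 = 28
ES_J = max(EF_A=10, EF_E=27, EF_F=14, EF_H=39, EF_I=28) = 39; EF_J = 39+6 = 45
Expected project duration μ = 45 days. Critical path: C → G → H → J.

Variance along critical path = 4.000 + 11.111 + 9.000 + 1.778 = 25.889; σ = √25.889 = 5.088 days.
Z = (53 − 45) / 5.088 = 1.572
P(T ≤ 53) = Φ(1.572) ≈ 0.942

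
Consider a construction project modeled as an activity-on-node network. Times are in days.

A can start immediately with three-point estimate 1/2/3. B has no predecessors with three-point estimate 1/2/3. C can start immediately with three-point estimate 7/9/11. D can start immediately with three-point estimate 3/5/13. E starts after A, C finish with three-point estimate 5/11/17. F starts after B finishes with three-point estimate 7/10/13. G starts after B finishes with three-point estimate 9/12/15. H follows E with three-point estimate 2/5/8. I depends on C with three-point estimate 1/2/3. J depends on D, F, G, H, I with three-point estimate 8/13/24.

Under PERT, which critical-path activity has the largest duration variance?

J

te_A = (1 + 4·2 + 3)/6 = 12/6 = 2; σ²_A = ((3−1)/6)² = 0.111
te_B = (1 + 4·2 + 3)/6 = 12/6 = 2; σ²_B = ((3−1)/6)² = 0.111
te_C = (7 + 4·9 + 11)/6 = 54/6 = 9; σ²_C = ((11−7)/6)² = 0.444
te_D = (3 + 4·5 + 13)/6 = 36/6 = 6; σ²_D = ((13−3)/6)² = 2.778
te_E = (5 + 4·11 + 17)/6 = 66/6 = 11; σ²_E = ((17−5)/6)² = 4.000
te_F = (7 + 4·10 + 13)/6 = 60/6 = 10; σ²_F = ((13−7)/6)² = 1.000
te_G = (9 + 4·12 + 15)/6 = 72/6 = 12; σ²_G = ((15−9)/6)² = 1.000
te_H = (2 + 4·5 + 8)/6 = 30/6 = 5; σ²_H = ((8−2)/6)² = 1.000
te_I = (1 + 4·2 + 3)/6 = 12/6 = 2; σ²_I = ((3−1)/6)² = 0.111
te_J = (8 + 4·13 + 24)/6 = 84/6 = 14; σ²_J = ((24−8)/6)² = 7.111

Forward pass:
ES_A = 0; EF_A = 2
ES_B = 0; EF_B = 2
ES_C = 0; EF_C = 9
ES_D = 0; EF_D = 6
ES_E = max(EF_A=2, EF_C=9) = 9; EF_E = 9+11 = 20
ES_F = 2; EF_F = 2+10 = 12
ES_G = 2; EF_G = 2+12 = 14
ES_H = 20; EF_H = 20+5 = 25
ES_I = 9; EF_I = 9+2 = 11
ES_J = max(EF_D=6, EF_F=12, EF_G=14, EF_H=25, EF_I=11) = 25; EF_J = 25+14 = 39
Expected project duration μ = 39 days. Critical path: C → E → H → J.

Variances on critical path: σ²_C=0.444, σ²_E=4.000, σ²_H=1.000, σ²_J=7.111.
Largest is σ²_J = 7.111.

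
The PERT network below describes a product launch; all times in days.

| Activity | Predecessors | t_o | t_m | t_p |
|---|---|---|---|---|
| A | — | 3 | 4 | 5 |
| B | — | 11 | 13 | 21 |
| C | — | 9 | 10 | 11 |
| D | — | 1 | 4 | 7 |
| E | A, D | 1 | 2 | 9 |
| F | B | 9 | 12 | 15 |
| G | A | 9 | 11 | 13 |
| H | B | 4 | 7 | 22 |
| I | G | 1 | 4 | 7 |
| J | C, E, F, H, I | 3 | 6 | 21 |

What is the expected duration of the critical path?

te_A = (3 + 4·4 + 5)/6 = 24/6 = 4
te_B = (11 + 4·13 + 21)/6 = 84/6 = 14
te_C = (9 + 4·10 + 11)/6 = 60/6 = 10
te_D = (1 + 4·4 + 7)/6 = 24/6 = 4
te_E = (1 + 4·2 + 9)/6 = 18/6 = 3
te_F = (9 + 4·12 + 15)/6 = 72/6 = 12
te_G = (9 + 4·11 + 13)/6 = 66/6 = 11
te_H = (4 + 4·7 + 22)/6 = 54/6 = 9
te_I = (1 + 4·4 + 7)/6 = 24/6 = 4
te_J = (3 + 4·6 + 21)/6 = 48/6 = 8

Forward pass:
ES_A = 0; EF_A = 4
ES_B = 0; EF_B = 14
ES_C = 0; EF_C = 10
ES_D = 0; EF_D = 4
ES_E = max(EF_A=4, EF_D=4) = 4; EF_E = 4+3 = 7
ES_F = 14; EF_F = 14+12 = 26
ES_G = 4; EF_G = 4+11 = 15
ES_H = 14; EF_H = 14+9 = 23
ES_I = 15; EF_I = 15+4 = 19
ES_J = max(EF_C=10, EF_E=7, EF_F=26, EF_H=23, EF_I=19) = 26; EF_J = 26+8 = 34
Expected project duration μ = 34 days. Critical path: B → F → J.

34 days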